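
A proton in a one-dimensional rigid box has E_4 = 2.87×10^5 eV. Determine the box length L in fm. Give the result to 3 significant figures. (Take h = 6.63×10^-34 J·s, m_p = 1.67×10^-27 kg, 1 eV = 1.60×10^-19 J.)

From E_n = n²h²/(8m_pL²), L = n·h/√(8m_pE_n).
E_4 = 2.87×10^5 eV = 4.592×10^-14 J, so L = 4·6.63×10^-34/√(8·1.67×10^-27·4.592×10^-14) = 1.07×10^-13 m = 107 fm.

L = 107 fm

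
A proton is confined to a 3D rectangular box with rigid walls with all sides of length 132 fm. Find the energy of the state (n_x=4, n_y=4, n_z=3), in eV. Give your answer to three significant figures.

For a 3D rectangular well E = (h²/8m_p)·Σ n_i²/L_i² = (6.626×10^-34)²/(8·1.673×10^-27) · [4²/(132 fm)² + 4²/(132 fm)² + 3²/(132 fm)²].
Evaluating gives E = 7.719×10^-14 J = 4.82×10^5 eV.

E = 4.82×10^5 eV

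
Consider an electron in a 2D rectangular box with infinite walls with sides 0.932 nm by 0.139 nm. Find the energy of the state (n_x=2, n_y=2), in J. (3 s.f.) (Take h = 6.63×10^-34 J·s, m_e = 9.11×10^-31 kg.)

For a 2D rectangular well E = (h²/8m_e)·Σ n_i²/L_i² = (6.63×10^-34)²/(8·9.11×10^-31) · [2²/(0.932 nm)² + 2²/(0.139 nm)²].
Evaluating gives E = 1.28×10^-17 J.

E = 1.28×10^-17 J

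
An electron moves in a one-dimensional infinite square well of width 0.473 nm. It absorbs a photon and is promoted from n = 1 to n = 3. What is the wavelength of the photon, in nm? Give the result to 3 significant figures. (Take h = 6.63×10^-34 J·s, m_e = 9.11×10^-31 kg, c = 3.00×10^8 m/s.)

E_1 = h²/(8m_eL²) = 2.696×10^-19 J, so ΔE = (3² − 1²)E_1 = 2.157×10^-18 J.
λ = hc/ΔE = (6.63×10^-34·3.00×10^8)/2.157×10^-18 = 9.22×10^-8 m = 92.2 nm.

λ = 92.2 nm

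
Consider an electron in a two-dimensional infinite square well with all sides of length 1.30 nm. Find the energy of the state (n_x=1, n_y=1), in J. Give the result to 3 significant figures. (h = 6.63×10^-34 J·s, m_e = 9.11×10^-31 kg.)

For a 2D rectangular well E = (h²/8m_e)·Σ n_i²/L_i² = (6.63×10^-34)²/(8·9.11×10^-31) · [1²/(1.30 nm)² + 1²/(1.30 nm)²].
Evaluating gives E = 7.14×10^-20 J.

E = 7.14×10^-20 J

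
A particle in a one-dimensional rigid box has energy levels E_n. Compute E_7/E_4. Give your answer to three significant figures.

E_n ∝ n², so E_7/E_4 = 7²/4² = 49/16 = 3.06.

3.06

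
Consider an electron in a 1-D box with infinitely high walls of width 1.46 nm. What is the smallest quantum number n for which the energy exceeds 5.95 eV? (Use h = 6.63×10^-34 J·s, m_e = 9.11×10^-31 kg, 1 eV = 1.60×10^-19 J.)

n = 6

E_1 = h²/(8m_eL²) = 2.830×10^-20 J = 0.1769 eV.
Need n² > 5.95/0.1769 = 33.63, i.e. n > 5.799.
The smallest integer satisfying this is n = 6.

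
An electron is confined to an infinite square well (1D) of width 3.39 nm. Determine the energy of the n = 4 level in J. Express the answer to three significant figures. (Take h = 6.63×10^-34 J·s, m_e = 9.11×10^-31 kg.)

For an infinite well E_n = n²h²/(8m_eL²), so E_1 = h²/(8m_eL²) = (6.63×10^-34)²/(8·9.11×10^-31·(3.39×10^-9 m)²) = 5.248×10^-21 J.
Then E_4 = 4²·E_1 = 16·5.248×10^-21 J = 8.40×10^-20 J.

E_4 = 8.40×10^-20 J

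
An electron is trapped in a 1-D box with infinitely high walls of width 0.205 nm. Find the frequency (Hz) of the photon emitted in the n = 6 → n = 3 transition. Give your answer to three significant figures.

E_1 = h²/(8m_eL²) = 1.434×10^-18 J and ΔE = (6² − 3²)E_1 = 3.872×10^-17 J.
f = ΔE/h = 3.872×10^-17/6.626×10^-34 = 5.84×10^16 Hz.

f = 5.84×10^16 Hz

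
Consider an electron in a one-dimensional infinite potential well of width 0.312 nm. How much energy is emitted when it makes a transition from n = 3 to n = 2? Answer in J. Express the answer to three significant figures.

E_1 = h²/(8m_eL²) = 6.189×10^-19 J.
|ΔE| = |3² − 2²|·E_1 = 5·6.189×10^-19 J = 3.09×10^-18 J.

|ΔE| = 3.09×10^-18 J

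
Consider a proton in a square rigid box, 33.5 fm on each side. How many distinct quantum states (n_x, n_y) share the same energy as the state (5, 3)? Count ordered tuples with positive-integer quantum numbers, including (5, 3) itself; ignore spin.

degeneracy = 2

The level has n_x² + n_y² = 34. The ordered positive-integer solutions are (3, 5), (5, 3).
That gives 2 states.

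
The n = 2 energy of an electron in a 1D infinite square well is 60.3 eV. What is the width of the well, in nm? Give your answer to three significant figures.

From E_n = n²h²/(8m_eL²), L = n·h/√(8m_eE_n).
E_2 = 60.3 eV = 9.660×10^-18 J, so L = 2·6.626×10^-34/√(8·9.109×10^-31·9.660×10^-18) = 1.58×10^-10 m = 0.158 nm.

L = 0.158 nm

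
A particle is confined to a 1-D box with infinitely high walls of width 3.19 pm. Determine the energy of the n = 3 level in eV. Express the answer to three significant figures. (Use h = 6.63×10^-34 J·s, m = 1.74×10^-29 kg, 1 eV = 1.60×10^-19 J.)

For an infinite well E_n = n²h²/(8mL²), so E_1 = h²/(8mL²) = (6.63×10^-34)²/(8·1.74×10^-29·(3.19×10^-12 m)²) = 3.103×10^-16 J.
Then E_3 = 3²·E_1 = 9·3.103×10^-16 J = 2.793×10^-15 J.
Converting, E_3 = 2.793×10^-15 J / (1.60×10^-19 J/eV) = 1.75×10^4 eV.

E_3 = 1.75×10^4 eV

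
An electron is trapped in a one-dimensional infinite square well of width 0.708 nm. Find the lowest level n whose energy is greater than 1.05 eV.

n = 2

E_1 = h²/(8m_eL²) = 1.202×10^-19 J = 0.7503 eV.
Need n² > 1.05/0.7503 = 1.399, i.e. n > 1.183.
The smallest integer satisfying this is n = 2.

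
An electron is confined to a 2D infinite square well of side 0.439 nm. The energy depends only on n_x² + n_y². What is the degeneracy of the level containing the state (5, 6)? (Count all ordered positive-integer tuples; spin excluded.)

The level has n_x² + n_y² = 61. The ordered positive-integer solutions are (5, 6), (6, 5).
That gives 2 states.

degeneracy = 2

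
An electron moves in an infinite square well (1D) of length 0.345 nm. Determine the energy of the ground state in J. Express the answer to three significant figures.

E_1 = 5.06×10^-19 J

For an infinite well E_n = n²h²/(8m_eL²), so E_1 = h²/(8m_eL²) = (6.626×10^-34)²/(8·9.109×10^-31·(3.45×10^-10 m)²) = 5.062×10^-19 J.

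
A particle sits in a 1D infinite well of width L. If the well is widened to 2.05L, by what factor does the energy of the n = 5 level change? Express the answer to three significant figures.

0.238

E_n ∝ 1/L², so the energy scales by 1/2.05² = 0.238.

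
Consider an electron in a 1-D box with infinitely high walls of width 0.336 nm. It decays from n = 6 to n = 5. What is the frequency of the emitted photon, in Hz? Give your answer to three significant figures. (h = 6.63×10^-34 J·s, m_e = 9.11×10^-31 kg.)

E_1 = h²/(8m_eL²) = 5.342×10^-19 J and ΔE = (6² − 5²)E_1 = 5.876×10^-18 J.
f = ΔE/h = 5.876×10^-18/6.63×10^-34 = 8.86×10^15 Hz.

f = 8.86×10^15 Hz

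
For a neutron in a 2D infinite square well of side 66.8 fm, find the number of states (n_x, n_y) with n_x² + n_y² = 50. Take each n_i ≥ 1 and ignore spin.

The level has n_x² + n_y² = 50. The ordered positive-integer solutions are (1, 7), (5, 5), (7, 1).
That gives 3 states.

degeneracy = 3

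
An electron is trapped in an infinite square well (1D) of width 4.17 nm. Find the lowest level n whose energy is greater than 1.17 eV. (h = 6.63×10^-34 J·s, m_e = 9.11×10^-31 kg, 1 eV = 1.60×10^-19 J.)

E_1 = h²/(8m_eL²) = 3.469×10^-21 J = 0.02168 eV.
Need n² > 1.17/0.02168 = 53.97, i.e. n > 7.346.
The smallest integer satisfying this is n = 8.

n = 8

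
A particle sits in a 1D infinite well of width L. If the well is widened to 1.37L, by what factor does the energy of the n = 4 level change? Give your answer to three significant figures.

E_n ∝ 1/L², so the energy scales by 1/1.37² = 0.533.

0.533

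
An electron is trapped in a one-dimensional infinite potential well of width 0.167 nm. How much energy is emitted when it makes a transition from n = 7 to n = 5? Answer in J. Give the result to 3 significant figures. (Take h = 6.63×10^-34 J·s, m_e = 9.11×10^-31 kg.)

E_1 = h²/(8m_eL²) = 2.163×10^-18 J.
|ΔE| = |7² − 5²|·E_1 = 24·2.163×10^-18 J = 5.19×10^-17 J.

|ΔE| = 5.19×10^-17 J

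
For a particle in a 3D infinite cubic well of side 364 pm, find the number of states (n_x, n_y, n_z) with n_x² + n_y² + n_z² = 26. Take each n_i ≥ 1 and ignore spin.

The level has n_x² + n_y² + n_z² = 26. The ordered positive-integer solutions are (1, 3, 4), (1, 4, 3), (3, 1, 4), (3, 4, 1), (4, 1, 3), (4, 3, 1).
That gives 6 states.

degeneracy = 6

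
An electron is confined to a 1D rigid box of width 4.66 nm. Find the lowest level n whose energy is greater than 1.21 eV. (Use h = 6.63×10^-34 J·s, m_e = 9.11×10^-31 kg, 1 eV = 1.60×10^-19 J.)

n = 9

E_1 = h²/(8m_eL²) = 2.777×10^-21 J = 0.01736 eV.
Need n² > 1.21/0.01736 = 69.70, i.e. n > 8.349.
The smallest integer satisfying this is n = 9.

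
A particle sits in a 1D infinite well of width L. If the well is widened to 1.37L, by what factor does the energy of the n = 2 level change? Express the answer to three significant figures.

E_n ∝ 1/L², so the energy scales by 1/1.37² = 0.533.

0.533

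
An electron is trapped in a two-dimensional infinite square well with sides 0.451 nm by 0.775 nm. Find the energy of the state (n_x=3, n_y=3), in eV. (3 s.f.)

For a 2D rectangular well E = (h²/8m_e)·Σ n_i²/L_i² = (6.626×10^-34)²/(8·9.109×10^-31) · [3²/(0.451 nm)² + 3²/(0.775 nm)²].
Evaluating gives E = 3.569×10^-18 J = 22.3 eV.

E = 22.3 eV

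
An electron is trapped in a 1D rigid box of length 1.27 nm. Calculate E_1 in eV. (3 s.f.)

For an infinite well E_n = n²h²/(8m_eL²), so E_1 = h²/(8m_eL²) = (6.626×10^-34)²/(8·9.109×10^-31·(1.27×10^-9 m)²) = 3.735×10^-20 J.
Converting, E_1 = 3.735×10^-20 J / (1.602×10^-19 J/eV) = 0.233 eV.

E_1 = 0.233 eV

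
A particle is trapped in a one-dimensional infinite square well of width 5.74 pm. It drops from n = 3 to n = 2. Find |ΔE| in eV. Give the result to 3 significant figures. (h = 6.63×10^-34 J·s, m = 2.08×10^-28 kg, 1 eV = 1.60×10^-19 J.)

E_1 = h²/(8mL²) = 8.018×10^-18 J.
|ΔE| = |3² − 2²|·E_1 = 5·8.018×10^-18 J = 4.009×10^-17 J = 251 eV.

|ΔE| = 251 eV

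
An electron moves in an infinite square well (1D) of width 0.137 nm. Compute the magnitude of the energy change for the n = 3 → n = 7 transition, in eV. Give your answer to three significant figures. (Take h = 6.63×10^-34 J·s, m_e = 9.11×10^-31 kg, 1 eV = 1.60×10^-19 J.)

E_1 = h²/(8m_eL²) = 3.213×10^-18 J.
|ΔE| = |3² − 7²|·E_1 = 40·3.213×10^-18 J = 1.285×10^-16 J = 803 eV.

|ΔE| = 803 eV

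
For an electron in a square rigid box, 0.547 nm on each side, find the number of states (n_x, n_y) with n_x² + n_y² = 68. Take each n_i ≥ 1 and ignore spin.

degeneracy = 2

The level has n_x² + n_y² = 68. The ordered positive-integer solutions are (2, 8), (8, 2).
That gives 2 states.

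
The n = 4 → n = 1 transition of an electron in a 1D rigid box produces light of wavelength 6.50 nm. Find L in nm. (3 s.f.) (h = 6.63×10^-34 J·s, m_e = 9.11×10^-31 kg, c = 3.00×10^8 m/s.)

L = 0.172 nm

The photon carries ΔE = hc/λ = 6.63×10^-34·3.00×10^8/6.50×10^-9 m = 3.060×10^-17 J.
Since ΔE = (4² − 1²)E_1, E_1 = 2.040×10^-18 J, and L = h/√(8m_eE_1) = 1.72×10^-10 m = 0.172 nm.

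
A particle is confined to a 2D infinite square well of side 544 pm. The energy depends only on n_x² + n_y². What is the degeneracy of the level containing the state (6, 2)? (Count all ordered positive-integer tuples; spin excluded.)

The level has n_x² + n_y² = 40. The ordered positive-integer solutions are (2, 6), (6, 2).
That gives 2 states.

degeneracy = 2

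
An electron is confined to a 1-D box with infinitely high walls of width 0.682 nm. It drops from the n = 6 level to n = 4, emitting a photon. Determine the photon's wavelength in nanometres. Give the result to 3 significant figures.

λ = 76.7 nm

E_1 = h²/(8m_eL²) = 1.295×10^-19 J, so ΔE = (6² − 4²)E_1 = 2.590×10^-18 J.
λ = hc/ΔE = (6.626×10^-34·2.998×10^8)/2.590×10^-18 = 7.67×10^-8 m = 76.7 nm.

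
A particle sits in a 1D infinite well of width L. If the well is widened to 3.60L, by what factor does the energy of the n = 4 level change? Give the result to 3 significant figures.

E_n ∝ 1/L², so the energy scales by 1/3.60² = 0.0772.

0.0772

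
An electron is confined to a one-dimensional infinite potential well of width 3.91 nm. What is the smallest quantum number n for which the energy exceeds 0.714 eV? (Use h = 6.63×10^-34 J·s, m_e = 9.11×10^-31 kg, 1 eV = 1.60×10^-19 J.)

E_1 = h²/(8m_eL²) = 3.945×10^-21 J = 0.02466 eV.
Need n² > 0.714/0.02466 = 28.95, i.e. n > 5.381.
The smallest integer satisfying this is n = 6.

n = 6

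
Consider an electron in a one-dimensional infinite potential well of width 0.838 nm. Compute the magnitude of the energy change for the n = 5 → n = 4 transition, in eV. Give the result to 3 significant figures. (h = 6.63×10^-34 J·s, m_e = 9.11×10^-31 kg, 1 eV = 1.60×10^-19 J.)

|ΔE| = 4.83 eV

E_1 = h²/(8m_eL²) = 8.589×10^-20 J.
|ΔE| = |5² − 4²|·E_1 = 9·8.589×10^-20 J = 7.730×10^-19 J = 4.83 eV.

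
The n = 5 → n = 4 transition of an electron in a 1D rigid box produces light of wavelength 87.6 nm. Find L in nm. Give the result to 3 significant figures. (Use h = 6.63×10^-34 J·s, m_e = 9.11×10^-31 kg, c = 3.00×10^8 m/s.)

The photon carries ΔE = hc/λ = 6.63×10^-34·3.00×10^8/8.76×10^-8 m = 2.271×10^-18 J.
Since ΔE = (5² − 4²)E_1, E_1 = 2.523×10^-19 J, and L = h/√(8m_eE_1) = 4.89×10^-10 m = 0.489 nm.

L = 0.489 nm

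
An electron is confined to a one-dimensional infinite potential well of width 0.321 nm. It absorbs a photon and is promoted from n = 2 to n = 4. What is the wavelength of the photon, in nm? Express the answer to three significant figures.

E_1 = h²/(8m_eL²) = 5.847×10^-19 J, so ΔE = (4² − 2²)E_1 = 7.016×10^-18 J.
λ = hc/ΔE = (6.626×10^-34·2.998×10^8)/7.016×10^-18 = 2.83×10^-8 m = 28.3 nm.

λ = 28.3 nm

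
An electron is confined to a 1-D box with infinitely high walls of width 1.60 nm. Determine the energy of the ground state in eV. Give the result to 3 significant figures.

E_1 = 0.147 eV

For an infinite well E_n = n²h²/(8m_eL²), so E_1 = h²/(8m_eL²) = (6.626×10^-34)²/(8·9.109×10^-31·(1.60×10^-9 m)²) = 2.353×10^-20 J.
Converting, E_1 = 2.353×10^-20 J / (1.602×10^-19 J/eV) = 0.147 eV.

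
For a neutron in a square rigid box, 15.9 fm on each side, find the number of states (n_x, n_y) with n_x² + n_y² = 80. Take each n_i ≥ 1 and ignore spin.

The level has n_x² + n_y² = 80. The ordered positive-integer solutions are (4, 8), (8, 4).
That gives 2 states.

degeneracy = 2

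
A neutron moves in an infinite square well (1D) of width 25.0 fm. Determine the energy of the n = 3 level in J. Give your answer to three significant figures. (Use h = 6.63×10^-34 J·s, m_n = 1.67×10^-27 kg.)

E_3 = 4.74×10^-13 J

For an infinite well E_n = n²h²/(8m_nL²), so E_1 = h²/(8m_nL²) = (6.63×10^-34)²/(8·1.67×10^-27·(2.50×10^-14 m)²) = 5.264×10^-14 J.
Then E_3 = 3²·E_1 = 9·5.264×10^-14 J = 4.74×10^-13 J.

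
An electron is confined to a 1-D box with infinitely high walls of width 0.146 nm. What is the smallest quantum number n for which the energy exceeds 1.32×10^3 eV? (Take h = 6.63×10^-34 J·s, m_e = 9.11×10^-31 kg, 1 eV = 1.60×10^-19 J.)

n = 9

E_1 = h²/(8m_eL²) = 2.830×10^-18 J = 17.69 eV.
Need n² > 1.32×10^3/17.69 = 74.62, i.e. n > 8.638.
The smallest integer satisfying this is n = 9.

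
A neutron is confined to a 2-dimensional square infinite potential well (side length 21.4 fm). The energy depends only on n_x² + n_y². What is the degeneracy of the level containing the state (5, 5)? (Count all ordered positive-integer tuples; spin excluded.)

The level has n_x² + n_y² = 50. The ordered positive-integer solutions are (1, 7), (5, 5), (7, 1).
That gives 3 states.

degeneracy = 3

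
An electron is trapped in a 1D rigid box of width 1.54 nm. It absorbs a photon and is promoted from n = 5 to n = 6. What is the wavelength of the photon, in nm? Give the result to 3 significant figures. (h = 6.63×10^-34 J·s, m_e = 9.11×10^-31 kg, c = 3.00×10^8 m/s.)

λ = 711 nm

E_1 = h²/(8m_eL²) = 2.543×10^-20 J, so ΔE = (6² − 5²)E_1 = 2.797×10^-19 J.
λ = hc/ΔE = (6.63×10^-34·3.00×10^8)/2.797×10^-19 = 7.11×10^-7 m = 711 nm.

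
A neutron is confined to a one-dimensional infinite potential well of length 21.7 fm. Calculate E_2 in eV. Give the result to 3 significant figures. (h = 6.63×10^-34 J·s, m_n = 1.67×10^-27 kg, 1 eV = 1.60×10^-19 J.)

For an infinite well E_n = n²h²/(8m_nL²), so E_1 = h²/(8m_nL²) = (6.63×10^-34)²/(8·1.67×10^-27·(2.17×10^-14 m)²) = 6.987×10^-14 J.
Then E_2 = 2²·E_1 = 4·6.987×10^-14 J = 2.795×10^-13 J.
Converting, E_2 = 2.795×10^-13 J / (1.60×10^-19 J/eV) = 1.75×10^6 eV.

E_2 = 1.75×10^6 eV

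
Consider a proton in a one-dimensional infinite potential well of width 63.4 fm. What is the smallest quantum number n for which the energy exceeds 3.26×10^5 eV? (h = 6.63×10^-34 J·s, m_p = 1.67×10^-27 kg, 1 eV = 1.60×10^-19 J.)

E_1 = h²/(8m_pL²) = 8.185×10^-15 J = 5.116×10^4 eV.
Need n² > 3.26×10^5/5.116×10^4 = 6.372, i.e. n > 2.524.
The smallest integer satisfying this is n = 3.

n = 3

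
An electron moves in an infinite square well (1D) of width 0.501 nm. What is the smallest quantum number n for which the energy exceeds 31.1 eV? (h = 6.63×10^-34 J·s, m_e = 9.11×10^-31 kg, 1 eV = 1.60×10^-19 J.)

E_1 = h²/(8m_eL²) = 2.403×10^-19 J = 1.502 eV.
Need n² > 31.1/1.502 = 20.71, i.e. n > 4.551.
The smallest integer satisfying this is n = 5.

n = 5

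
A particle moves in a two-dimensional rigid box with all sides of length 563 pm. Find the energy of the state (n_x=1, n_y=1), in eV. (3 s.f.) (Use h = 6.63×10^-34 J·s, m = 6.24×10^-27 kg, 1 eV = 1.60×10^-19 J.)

For a 2D rectangular well E = (h²/8m)·Σ n_i²/L_i² = (6.63×10^-34)²/(8·6.24×10^-27) · [1²/(563 pm)² + 1²/(563 pm)²].
Evaluating gives E = 5.556×10^-23 J = 3.47×10^-4 eV.

E = 3.47×10^-4 eV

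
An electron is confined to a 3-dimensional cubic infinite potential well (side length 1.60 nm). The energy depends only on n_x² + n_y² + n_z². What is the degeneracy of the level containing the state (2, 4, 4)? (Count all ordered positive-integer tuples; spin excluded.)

degeneracy = 3

The level has n_x² + n_y² + n_z² = 36. The ordered positive-integer solutions are (2, 4, 4), (4, 2, 4), (4, 4, 2).
That gives 3 states.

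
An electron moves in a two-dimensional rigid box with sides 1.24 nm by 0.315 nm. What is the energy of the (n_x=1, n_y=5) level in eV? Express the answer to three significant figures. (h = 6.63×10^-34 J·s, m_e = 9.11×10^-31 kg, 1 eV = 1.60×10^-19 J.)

For a 2D rectangular well E = (h²/8m_e)·Σ n_i²/L_i² = (6.63×10^-34)²/(8·9.11×10^-31) · [1²/(1.24 nm)² + 5²/(0.315 nm)²].
Evaluating gives E = 1.524×10^-17 J = 95.2 eV.

E = 95.2 eV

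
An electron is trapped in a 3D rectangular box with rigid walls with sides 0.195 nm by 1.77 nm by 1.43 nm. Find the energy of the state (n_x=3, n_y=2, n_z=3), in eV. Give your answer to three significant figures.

For a 3D rectangular well E = (h²/8m_e)·Σ n_i²/L_i² = (6.626×10^-34)²/(8·9.109×10^-31) · [3²/(0.195 nm)² + 2²/(1.77 nm)² + 3²/(1.43 nm)²].
Evaluating gives E = 1.460×10^-17 J = 91.1 eV.

E = 91.1 eV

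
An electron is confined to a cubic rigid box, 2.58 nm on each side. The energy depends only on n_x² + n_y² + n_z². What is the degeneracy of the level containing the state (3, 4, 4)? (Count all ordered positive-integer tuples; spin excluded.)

degeneracy = 9

The level has n_x² + n_y² + n_z² = 41. The ordered positive-integer solutions are (1, 2, 6), (1, 6, 2), (2, 1, 6), (2, 6, 1), (3, 4, 4), (4, 3, 4), (4, 4, 3), (6, 1, 2), (6, 2, 1).
That gives 9 states.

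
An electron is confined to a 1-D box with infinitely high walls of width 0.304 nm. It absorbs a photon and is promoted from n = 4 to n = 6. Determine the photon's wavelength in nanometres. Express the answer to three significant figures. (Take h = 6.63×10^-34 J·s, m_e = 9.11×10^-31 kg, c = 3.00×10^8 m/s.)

E_1 = h²/(8m_eL²) = 6.526×10^-19 J, so ΔE = (6² − 4²)E_1 = 1.305×10^-17 J.
λ = hc/ΔE = (6.63×10^-34·3.00×10^8)/1.305×10^-17 = 1.52×10^-8 m = 15.2 nm.

λ = 15.2 nm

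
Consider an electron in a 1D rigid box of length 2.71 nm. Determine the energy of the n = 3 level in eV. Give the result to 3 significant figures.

E_3 = 0.461 eV

For an infinite well E_n = n²h²/(8m_eL²), so E_1 = h²/(8m_eL²) = (6.626×10^-34)²/(8·9.109×10^-31·(2.71×10^-9 m)²) = 8.204×10^-21 J.
Then E_3 = 3²·E_1 = 9·8.204×10^-21 J = 7.384×10^-20 J.
Converting, E_3 = 7.384×10^-20 J / (1.602×10^-19 J/eV) = 0.461 eV.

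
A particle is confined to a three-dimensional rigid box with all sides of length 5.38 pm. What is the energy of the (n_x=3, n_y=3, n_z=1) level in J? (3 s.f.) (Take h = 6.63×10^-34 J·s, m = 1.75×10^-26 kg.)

For a 3D rectangular well E = (h²/8m)·Σ n_i²/L_i² = (6.63×10^-34)²/(8·1.75×10^-26) · [3²/(5.38 pm)² + 3²/(5.38 pm)² + 1²/(5.38 pm)²].
Evaluating gives E = 2.06×10^-18 J.

E = 2.06×10^-18 J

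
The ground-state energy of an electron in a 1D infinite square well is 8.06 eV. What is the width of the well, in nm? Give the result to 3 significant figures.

From E_n = n²h²/(8m_eL²), L = n·h/√(8m_eE_n).
E_1 = 8.06 eV = 1.291×10^-18 J, so L = 1·6.626×10^-34/√(8·9.109×10^-31·1.291×10^-18) = 2.16×10^-10 m = 0.216 nm.

L = 0.216 nm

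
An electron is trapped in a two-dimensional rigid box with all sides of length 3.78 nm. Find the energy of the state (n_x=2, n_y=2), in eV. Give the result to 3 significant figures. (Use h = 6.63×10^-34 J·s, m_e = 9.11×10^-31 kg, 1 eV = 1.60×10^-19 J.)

For a 2D rectangular well E = (h²/8m_e)·Σ n_i²/L_i² = (6.63×10^-34)²/(8·9.11×10^-31) · [2²/(3.78 nm)² + 2²/(3.78 nm)²].
Evaluating gives E = 3.377×10^-20 J = 0.211 eV.

E = 0.211 eV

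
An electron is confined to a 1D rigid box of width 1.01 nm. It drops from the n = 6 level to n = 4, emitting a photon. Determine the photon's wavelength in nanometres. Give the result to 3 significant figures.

E_1 = h²/(8m_eL²) = 5.906×10^-20 J, so ΔE = (6² − 4²)E_1 = 1.181×10^-18 J.
λ = hc/ΔE = (6.626×10^-34·2.998×10^8)/1.181×10^-18 = 1.68×10^-7 m = 168 nm.

λ = 168 nm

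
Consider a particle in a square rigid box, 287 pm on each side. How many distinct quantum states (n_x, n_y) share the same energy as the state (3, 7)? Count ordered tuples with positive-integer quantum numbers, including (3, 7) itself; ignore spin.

The level has n_x² + n_y² = 58. The ordered positive-integer solutions are (3, 7), (7, 3).
That gives 2 states.

degeneracy = 2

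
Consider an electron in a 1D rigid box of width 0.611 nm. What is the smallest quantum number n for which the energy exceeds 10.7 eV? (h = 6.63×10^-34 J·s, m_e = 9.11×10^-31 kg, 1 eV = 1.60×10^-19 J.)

E_1 = h²/(8m_eL²) = 1.616×10^-19 J = 1.010 eV.
Need n² > 10.7/1.010 = 10.59, i.e. n > 3.254.
The smallest integer satisfying this is n = 4.

n = 4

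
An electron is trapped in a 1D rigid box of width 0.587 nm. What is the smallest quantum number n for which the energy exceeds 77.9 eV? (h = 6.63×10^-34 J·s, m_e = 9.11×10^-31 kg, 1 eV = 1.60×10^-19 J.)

n = 9

E_1 = h²/(8m_eL²) = 1.750×10^-19 J = 1.094 eV.
Need n² > 77.9/1.094 = 71.21, i.e. n > 8.439.
The smallest integer satisfying this is n = 9.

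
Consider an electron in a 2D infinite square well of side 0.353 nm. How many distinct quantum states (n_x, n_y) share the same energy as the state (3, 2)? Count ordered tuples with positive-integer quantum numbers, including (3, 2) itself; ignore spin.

degeneracy = 2

The level has n_x² + n_y² = 13. The ordered positive-integer solutions are (2, 3), (3, 2).
That gives 2 states.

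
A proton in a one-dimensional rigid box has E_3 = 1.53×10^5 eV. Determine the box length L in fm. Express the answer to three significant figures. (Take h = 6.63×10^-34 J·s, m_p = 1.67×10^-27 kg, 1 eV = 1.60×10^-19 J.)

From E_n = n²h²/(8m_pL²), L = n·h/√(8m_pE_n).
E_3 = 1.53×10^5 eV = 2.448×10^-14 J, so L = 3·6.63×10^-34/√(8·1.67×10^-27·2.448×10^-14) = 1.10×10^-13 m = 110 fm.

L = 110 fm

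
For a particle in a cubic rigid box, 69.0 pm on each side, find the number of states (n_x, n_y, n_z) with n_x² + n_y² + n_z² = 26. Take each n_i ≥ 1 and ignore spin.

degeneracy = 6

The level has n_x² + n_y² + n_z² = 26. The ordered positive-integer solutions are (1, 3, 4), (1, 4, 3), (3, 1, 4), (3, 4, 1), (4, 1, 3), (4, 3, 1).
That gives 6 states.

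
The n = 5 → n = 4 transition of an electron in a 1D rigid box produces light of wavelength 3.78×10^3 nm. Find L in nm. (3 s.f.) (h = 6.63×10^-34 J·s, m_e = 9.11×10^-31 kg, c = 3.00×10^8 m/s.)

L = 3.21 nm

The photon carries ΔE = hc/λ = 6.63×10^-34·3.00×10^8/3.78×10^-6 m = 5.262×10^-20 J.
Since ΔE = (5² − 4²)E_1, E_1 = 5.847×10^-21 J, and L = h/√(8m_eE_1) = 3.21×10^-9 m = 3.21 nm.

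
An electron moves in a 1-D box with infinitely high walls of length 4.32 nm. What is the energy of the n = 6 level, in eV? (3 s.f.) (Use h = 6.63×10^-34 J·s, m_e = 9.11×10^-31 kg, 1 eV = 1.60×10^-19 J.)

E_6 = 0.727 eV

For an infinite well E_n = n²h²/(8m_eL²), so E_1 = h²/(8m_eL²) = (6.63×10^-34)²/(8·9.11×10^-31·(4.32×10^-9 m)²) = 3.232×10^-21 J.
Then E_6 = 6²·E_1 = 36·3.232×10^-21 J = 1.164×10^-19 J.
Converting, E_6 = 1.164×10^-19 J / (1.60×10^-19 J/eV) = 0.727 eV.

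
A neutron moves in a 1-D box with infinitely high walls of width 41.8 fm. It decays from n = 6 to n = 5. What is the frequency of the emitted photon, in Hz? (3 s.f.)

f = 3.11×10^20 Hz

E_1 = h²/(8m_nL²) = 1.875×10^-14 J and ΔE = (6² − 5²)E_1 = 2.062×10^-13 J.
f = ΔE/h = 2.062×10^-13/6.626×10^-34 = 3.11×10^20 Hz.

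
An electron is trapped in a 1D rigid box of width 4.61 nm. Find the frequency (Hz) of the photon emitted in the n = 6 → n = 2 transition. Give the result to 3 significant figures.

E_1 = h²/(8m_eL²) = 2.835×10^-21 J and ΔE = (6² − 2²)E_1 = 9.072×10^-20 J.
f = ΔE/h = 9.072×10^-20/6.626×10^-34 = 1.37×10^14 Hz.

f = 1.37×10^14 Hz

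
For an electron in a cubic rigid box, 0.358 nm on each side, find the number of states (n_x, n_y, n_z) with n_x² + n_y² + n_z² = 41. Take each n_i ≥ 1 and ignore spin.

degeneracy = 9

The level has n_x² + n_y² + n_z² = 41. The ordered positive-integer solutions are (1, 2, 6), (1, 6, 2), (2, 1, 6), (2, 6, 1), (3, 4, 4), (4, 3, 4), (4, 4, 3), (6, 1, 2), (6, 2, 1).
That gives 9 states.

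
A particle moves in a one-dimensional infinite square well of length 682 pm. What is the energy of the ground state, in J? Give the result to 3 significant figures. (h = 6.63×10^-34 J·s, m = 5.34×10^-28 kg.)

E_1 = 2.21×10^-22 J

For an infinite well E_n = n²h²/(8mL²), so E_1 = h²/(8mL²) = (6.63×10^-34)²/(8·5.34×10^-28·(6.82×10^-10 m)²) = 2.212×10^-22 J.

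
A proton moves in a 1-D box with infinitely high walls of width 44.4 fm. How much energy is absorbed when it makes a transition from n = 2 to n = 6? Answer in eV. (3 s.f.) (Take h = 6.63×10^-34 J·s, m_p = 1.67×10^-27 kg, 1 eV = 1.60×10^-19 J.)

E_1 = h²/(8m_pL²) = 1.669×10^-14 J.
|ΔE| = |2² − 6²|·E_1 = 32·1.669×10^-14 J = 5.341×10^-13 J = 3.34×10^6 eV.

|ΔE| = 3.34×10^6 eV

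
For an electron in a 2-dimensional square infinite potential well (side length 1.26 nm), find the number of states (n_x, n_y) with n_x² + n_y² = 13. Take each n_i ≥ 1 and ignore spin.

degeneracy = 2

The level has n_x² + n_y² = 13. The ordered positive-integer solutions are (2, 3), (3, 2).
That gives 2 states.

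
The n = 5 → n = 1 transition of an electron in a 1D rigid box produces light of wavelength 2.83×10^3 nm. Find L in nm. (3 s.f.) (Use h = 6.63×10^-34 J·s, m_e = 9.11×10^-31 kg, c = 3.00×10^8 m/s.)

The photon carries ΔE = hc/λ = 6.63×10^-34·3.00×10^8/2.83×10^-6 m = 7.028×10^-20 J.
Since ΔE = (5² − 1²)E_1, E_1 = 2.928×10^-21 J, and L = h/√(8m_eE_1) = 4.54×10^-9 m = 4.54 nm.

L = 4.54 nm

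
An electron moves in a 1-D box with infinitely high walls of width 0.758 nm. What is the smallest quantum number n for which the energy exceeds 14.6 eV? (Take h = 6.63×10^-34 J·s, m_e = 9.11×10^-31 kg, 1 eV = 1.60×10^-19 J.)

n = 5

E_1 = h²/(8m_eL²) = 1.050×10^-19 J = 0.6562 eV.
Need n² > 14.6/0.6562 = 22.25, i.e. n > 4.717.
The smallest integer satisfying this is n = 5.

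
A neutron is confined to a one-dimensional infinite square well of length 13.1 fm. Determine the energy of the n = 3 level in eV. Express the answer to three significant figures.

E_3 = 1.07×10^7 eV

For an infinite well E_n = n²h²/(8m_nL²), so E_1 = h²/(8m_nL²) = (6.626×10^-34)²/(8·1.675×10^-27·(1.31×10^-14 m)²) = 1.909×10^-13 J.
Then E_3 = 3²·E_1 = 9·1.909×10^-13 J = 1.718×10^-12 J.
Converting, E_3 = 1.718×10^-12 J / (1.602×10^-19 J/eV) = 1.07×10^7 eV.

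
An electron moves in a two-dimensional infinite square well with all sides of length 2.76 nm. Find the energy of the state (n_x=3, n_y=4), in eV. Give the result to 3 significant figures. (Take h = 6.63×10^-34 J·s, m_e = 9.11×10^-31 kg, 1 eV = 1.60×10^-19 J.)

For a 2D rectangular well E = (h²/8m_e)·Σ n_i²/L_i² = (6.63×10^-34)²/(8·9.11×10^-31) · [3²/(2.76 nm)² + 4²/(2.76 nm)²].
Evaluating gives E = 1.979×10^-19 J = 1.24 eV.

E = 1.24 eV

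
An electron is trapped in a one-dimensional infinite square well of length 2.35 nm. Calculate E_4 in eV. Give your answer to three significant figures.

For an infinite well E_n = n²h²/(8m_eL²), so E_1 = h²/(8m_eL²) = (6.626×10^-34)²/(8·9.109×10^-31·(2.35×10^-9 m)²) = 1.091×10^-20 J.
Then E_4 = 4²·E_1 = 16·1.091×10^-20 J = 1.746×10^-19 J.
Converting, E_4 = 1.746×10^-19 J / (1.602×10^-19 J/eV) = 1.09 eV.

E_4 = 1.09 eV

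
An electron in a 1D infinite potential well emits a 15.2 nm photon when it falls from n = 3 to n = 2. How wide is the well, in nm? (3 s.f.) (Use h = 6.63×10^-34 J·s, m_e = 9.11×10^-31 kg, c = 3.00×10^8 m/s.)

The photon carries ΔE = hc/λ = 6.63×10^-34·3.00×10^8/1.52×10^-8 m = 1.309×10^-17 J.
Since ΔE = (3² − 2²)E_1, E_1 = 2.618×10^-18 J, and L = h/√(8m_eE_1) = 1.52×10^-10 m = 0.152 nm.

L = 0.152 nm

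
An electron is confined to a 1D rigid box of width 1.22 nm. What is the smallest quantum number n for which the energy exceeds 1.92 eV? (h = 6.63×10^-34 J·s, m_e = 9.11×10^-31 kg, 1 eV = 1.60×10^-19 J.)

E_1 = h²/(8m_eL²) = 4.052×10^-20 J = 0.2533 eV.
Need n² > 1.92/0.2533 = 7.580, i.e. n > 2.753.
The smallest integer satisfying this is n = 3.

n = 3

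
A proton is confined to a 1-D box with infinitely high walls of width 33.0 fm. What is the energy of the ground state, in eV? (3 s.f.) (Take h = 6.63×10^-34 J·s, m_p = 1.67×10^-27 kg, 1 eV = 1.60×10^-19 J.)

E_1 = 1.89×10^5 eV

For an infinite well E_n = n²h²/(8m_pL²), so E_1 = h²/(8m_pL²) = (6.63×10^-34)²/(8·1.67×10^-27·(3.30×10^-14 m)²) = 3.021×10^-14 J.
Converting, E_1 = 3.021×10^-14 J / (1.60×10^-19 J/eV) = 1.89×10^5 eV.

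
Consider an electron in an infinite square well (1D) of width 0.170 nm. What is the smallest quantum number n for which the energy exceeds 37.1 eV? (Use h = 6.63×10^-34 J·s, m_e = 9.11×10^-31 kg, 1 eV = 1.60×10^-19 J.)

E_1 = h²/(8m_eL²) = 2.087×10^-18 J = 13.04 eV.
Need n² > 37.1/13.04 = 2.845, i.e. n > 1.687.
The smallest integer satisfying this is n = 2.

n = 2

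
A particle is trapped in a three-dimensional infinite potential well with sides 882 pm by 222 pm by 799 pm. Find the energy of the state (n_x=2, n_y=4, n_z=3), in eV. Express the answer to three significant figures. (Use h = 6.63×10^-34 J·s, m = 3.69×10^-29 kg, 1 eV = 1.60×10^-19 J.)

E = 3.20 eV

For a 3D rectangular well E = (h²/8m)·Σ n_i²/L_i² = (6.63×10^-34)²/(8·3.69×10^-29) · [2²/(882 pm)² + 4²/(222 pm)² + 3²/(799 pm)²].
Evaluating gives E = 5.121×10^-19 J = 3.20 eV.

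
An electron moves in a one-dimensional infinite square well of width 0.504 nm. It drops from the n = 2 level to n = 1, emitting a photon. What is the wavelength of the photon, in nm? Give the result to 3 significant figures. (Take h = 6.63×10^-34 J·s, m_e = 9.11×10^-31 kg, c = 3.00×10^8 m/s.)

λ = 279 nm

E_1 = h²/(8m_eL²) = 2.374×10^-19 J, so ΔE = (2² − 1²)E_1 = 7.122×10^-19 J.
λ = hc/ΔE = (6.63×10^-34·3.00×10^8)/7.122×10^-19 = 2.79×10^-7 m = 279 nm.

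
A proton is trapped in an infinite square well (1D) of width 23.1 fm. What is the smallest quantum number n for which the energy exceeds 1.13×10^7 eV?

n = 6

E_1 = h²/(8m_pL²) = 6.147×10^-14 J = 3.837×10^5 eV.
Need n² > 1.13×10^7/3.837×10^5 = 29.45, i.e. n > 5.427.
The smallest integer satisfying this is n = 6.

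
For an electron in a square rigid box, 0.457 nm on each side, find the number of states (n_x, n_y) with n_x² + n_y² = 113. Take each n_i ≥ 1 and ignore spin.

The level has n_x² + n_y² = 113. The ordered positive-integer solutions are (7, 8), (8, 7).
That gives 2 states.

degeneracy = 2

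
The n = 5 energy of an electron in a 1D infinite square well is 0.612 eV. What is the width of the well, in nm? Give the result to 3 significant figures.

L = 3.92 nm

From E_n = n²h²/(8m_eL²), L = n·h/√(8m_eE_n).
E_5 = 0.612 eV = 9.804×10^-20 J, so L = 5·6.626×10^-34/√(8·9.109×10^-31·9.804×10^-20) = 3.92×10^-9 m = 3.92 nm.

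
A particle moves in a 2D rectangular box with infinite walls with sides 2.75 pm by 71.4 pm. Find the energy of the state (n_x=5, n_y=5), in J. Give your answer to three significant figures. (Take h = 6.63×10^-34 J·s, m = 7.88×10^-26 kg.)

E = 2.31×10^-18 J

For a 2D rectangular well E = (h²/8m)·Σ n_i²/L_i² = (6.63×10^-34)²/(8·7.88×10^-26) · [5²/(2.75 pm)² + 5²/(71.4 pm)²].
Evaluating gives E = 2.31×10^-18 J.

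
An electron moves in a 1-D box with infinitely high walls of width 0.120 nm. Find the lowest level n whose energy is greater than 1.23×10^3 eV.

n = 7

E_1 = h²/(8m_eL²) = 4.184×10^-18 J = 26.12 eV.
Need n² > 1.23×10^3/26.12 = 47.09, i.e. n > 6.862.
The smallest integer satisfying this is n = 7.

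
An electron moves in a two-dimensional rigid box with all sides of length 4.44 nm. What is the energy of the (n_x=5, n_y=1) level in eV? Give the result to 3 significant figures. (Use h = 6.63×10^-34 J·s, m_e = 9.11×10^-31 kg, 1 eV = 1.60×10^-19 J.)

For a 2D rectangular well E = (h²/8m_e)·Σ n_i²/L_i² = (6.63×10^-34)²/(8·9.11×10^-31) · [5²/(4.44 nm)² + 1²/(4.44 nm)²].
Evaluating gives E = 7.955×10^-20 J = 0.497 eV.

E = 0.497 eV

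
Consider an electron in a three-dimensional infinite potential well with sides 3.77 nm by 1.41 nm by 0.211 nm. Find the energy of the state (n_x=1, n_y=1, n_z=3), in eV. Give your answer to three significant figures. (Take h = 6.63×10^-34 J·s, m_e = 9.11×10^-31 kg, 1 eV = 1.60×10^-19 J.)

For a 3D rectangular well E = (h²/8m_e)·Σ n_i²/L_i² = (6.63×10^-34)²/(8·9.11×10^-31) · [1²/(3.77 nm)² + 1²/(1.41 nm)² + 3²/(0.211 nm)²].
Evaluating gives E = 1.223×10^-17 J = 76.4 eV.

E = 76.4 eV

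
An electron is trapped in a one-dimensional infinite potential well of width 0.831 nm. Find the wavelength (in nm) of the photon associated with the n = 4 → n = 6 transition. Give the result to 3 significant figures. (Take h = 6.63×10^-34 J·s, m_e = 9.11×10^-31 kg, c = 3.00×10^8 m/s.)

E_1 = h²/(8m_eL²) = 8.734×10^-20 J, so ΔE = (6² − 4²)E_1 = 1.747×10^-18 J.
λ = hc/ΔE = (6.63×10^-34·3.00×10^8)/1.747×10^-18 = 1.14×10^-7 m = 114 nm.

λ = 114 nm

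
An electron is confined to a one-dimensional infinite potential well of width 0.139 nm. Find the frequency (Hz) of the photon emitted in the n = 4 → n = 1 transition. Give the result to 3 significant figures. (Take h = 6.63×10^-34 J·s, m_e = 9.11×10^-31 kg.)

f = 7.06×10^16 Hz

E_1 = h²/(8m_eL²) = 3.122×10^-18 J and ΔE = (4² − 1²)E_1 = 4.683×10^-17 J.
f = ΔE/h = 4.683×10^-17/6.63×10^-34 = 7.06×10^16 Hz.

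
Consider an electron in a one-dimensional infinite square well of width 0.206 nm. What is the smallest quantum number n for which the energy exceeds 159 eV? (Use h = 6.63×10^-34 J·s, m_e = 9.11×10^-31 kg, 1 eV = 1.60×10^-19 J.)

n = 5

E_1 = h²/(8m_eL²) = 1.421×10^-18 J = 8.881 eV.
Need n² > 159/8.881 = 17.90, i.e. n > 4.231.
The smallest integer satisfying this is n = 5.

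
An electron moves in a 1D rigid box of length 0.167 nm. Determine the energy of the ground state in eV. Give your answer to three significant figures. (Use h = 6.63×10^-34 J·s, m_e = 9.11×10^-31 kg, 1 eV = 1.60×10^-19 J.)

E_1 = 13.5 eV

For an infinite well E_n = n²h²/(8m_eL²), so E_1 = h²/(8m_eL²) = (6.63×10^-34)²/(8·9.11×10^-31·(1.67×10^-10 m)²) = 2.163×10^-18 J.
Converting, E_1 = 2.163×10^-18 J / (1.60×10^-19 J/eV) = 13.5 eV.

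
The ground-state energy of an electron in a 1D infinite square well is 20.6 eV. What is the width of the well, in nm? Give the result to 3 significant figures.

L = 0.135 nm

From E_n = n²h²/(8m_eL²), L = n·h/√(8m_eE_n).
E_1 = 20.6 eV = 3.300×10^-18 J, so L = 1·6.626×10^-34/√(8·9.109×10^-31·3.300×10^-18) = 1.35×10^-10 m = 0.135 nm.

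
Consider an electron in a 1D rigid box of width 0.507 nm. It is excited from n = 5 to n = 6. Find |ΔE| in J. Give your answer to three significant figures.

E_1 = h²/(8m_eL²) = 2.344×10^-19 J.
|ΔE| = |5² − 6²|·E_1 = 11·2.344×10^-19 J = 2.58×10^-18 J.

|ΔE| = 2.58×10^-18 J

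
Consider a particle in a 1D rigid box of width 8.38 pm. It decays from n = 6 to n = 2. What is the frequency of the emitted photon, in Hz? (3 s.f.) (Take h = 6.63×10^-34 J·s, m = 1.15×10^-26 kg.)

f = 3.28×10^15 Hz

E_1 = h²/(8mL²) = 6.804×10^-20 J and ΔE = (6² − 2²)E_1 = 2.177×10^-18 J.
f = ΔE/h = 2.177×10^-18/6.63×10^-34 = 3.28×10^15 Hz.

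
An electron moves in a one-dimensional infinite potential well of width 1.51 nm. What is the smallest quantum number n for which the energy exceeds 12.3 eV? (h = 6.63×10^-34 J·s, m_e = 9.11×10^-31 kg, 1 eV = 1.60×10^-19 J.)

E_1 = h²/(8m_eL²) = 2.645×10^-20 J = 0.1653 eV.
Need n² > 12.3/0.1653 = 74.41, i.e. n > 8.626.
The smallest integer satisfying this is n = 9.

n = 9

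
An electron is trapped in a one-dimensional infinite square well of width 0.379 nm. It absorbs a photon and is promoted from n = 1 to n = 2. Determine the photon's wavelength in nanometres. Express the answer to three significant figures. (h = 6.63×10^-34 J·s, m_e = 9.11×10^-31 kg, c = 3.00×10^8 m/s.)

λ = 158 nm

E_1 = h²/(8m_eL²) = 4.199×10^-19 J, so ΔE = (2² − 1²)E_1 = 1.260×10^-18 J.
λ = hc/ΔE = (6.63×10^-34·3.00×10^8)/1.260×10^-18 = 1.58×10^-7 m = 158 nm.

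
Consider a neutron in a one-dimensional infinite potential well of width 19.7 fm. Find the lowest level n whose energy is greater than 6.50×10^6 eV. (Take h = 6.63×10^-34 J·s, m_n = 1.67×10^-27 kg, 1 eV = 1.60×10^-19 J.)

n = 4

E_1 = h²/(8m_nL²) = 8.478×10^-14 J = 5.299×10^5 eV.
Need n² > 6.50×10^6/5.299×10^5 = 12.27, i.e. n > 3.503.
The smallest integer satisfying this is n = 4.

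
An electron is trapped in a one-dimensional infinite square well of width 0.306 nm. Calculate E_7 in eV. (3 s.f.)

E_7 = 197 eV

For an infinite well E_n = n²h²/(8m_eL²), so E_1 = h²/(8m_eL²) = (6.626×10^-34)²/(8·9.109×10^-31·(3.06×10^-10 m)²) = 6.434×10^-19 J.
Then E_7 = 7²·E_1 = 49·6.434×10^-19 J = 3.153×10^-17 J.
Converting, E_7 = 3.153×10^-17 J / (1.602×10^-19 J/eV) = 197 eV.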